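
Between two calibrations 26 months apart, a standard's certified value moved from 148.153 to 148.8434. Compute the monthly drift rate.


rate = (v2 - v1) / months
= (148.8434 - 148.153) / 26
= 0.6904 / 26
= 0.0266

0.0266


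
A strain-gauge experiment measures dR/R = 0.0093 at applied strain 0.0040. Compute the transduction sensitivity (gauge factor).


GF = (dR/R) / epsilon
= 0.0093 / 0.0040
= 2.3250

2.3250


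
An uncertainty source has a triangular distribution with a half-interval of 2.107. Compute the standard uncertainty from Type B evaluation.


u_B = half_width / sqrt(6)
u_B = 2.107 / 2.4494897
u_B = 0.8602

0.8602


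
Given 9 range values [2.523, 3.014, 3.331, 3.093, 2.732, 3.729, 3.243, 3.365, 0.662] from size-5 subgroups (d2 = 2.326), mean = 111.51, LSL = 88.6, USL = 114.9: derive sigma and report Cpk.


R_bar = (2.523 + 3.014 + 3.331 + 3.093 + 2.732 + 3.729 + 3.243 + 3.365 + 0.662) / 9 = 2.8546667
sigma = R_bar / d2 = 2.8546667 / 2.326 = 1.2272858
Cp = (USL - LSL)/(6*sigma) = (114.9 - 88.6)/(6*1.2272858) = 3.5716
Cpu = (114.9 - 111.51)/(3*1.2272858) = 0.9207
Cpl = (111.51 - 88.6)/(3*1.2272858) = 6.2224
Cpk = min(Cpu, Cpl) = 0.9207

0.9207


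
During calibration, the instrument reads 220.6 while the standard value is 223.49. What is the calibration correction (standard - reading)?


Correction = standard - reading
= 223.49 - 220.6
= 2.8900

2.8900


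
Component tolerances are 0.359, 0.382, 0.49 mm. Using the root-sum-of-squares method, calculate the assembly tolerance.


RSS = sqrt(0.359^2 + 0.382^2 + 0.49^2)
= sqrt(0.514905)
= 0.7176

0.7176


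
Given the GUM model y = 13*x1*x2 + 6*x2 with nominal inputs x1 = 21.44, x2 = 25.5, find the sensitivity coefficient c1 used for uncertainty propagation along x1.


y = 13*x1*x2 + 6*x2
dy/dx1 = 13*x2
Evaluate at x2 = 25.5: c1 = 13 * 25.5
c1 = 331.5000

331.5000


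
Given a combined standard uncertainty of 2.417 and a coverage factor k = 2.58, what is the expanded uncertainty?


U = k * uc
U = 2.58 * 2.417
U = 6.2359

6.2359


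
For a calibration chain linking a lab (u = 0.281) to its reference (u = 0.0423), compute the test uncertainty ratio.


TUR = u_lab / u_ref
= 0.281 / 0.0423
= 6.6430

6.6430


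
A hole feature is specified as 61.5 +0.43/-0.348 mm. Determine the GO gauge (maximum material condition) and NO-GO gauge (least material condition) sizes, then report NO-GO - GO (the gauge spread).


GO = nominal - lower_tol (smallest hole = maximum material condition)
GO = 61.5 - 0.348 = 61.152
NO-GO = nominal + upper_tol (largest hole = least material condition)
NO-GO = 61.5 + 0.43 = 61.93
spread = NO-GO - GO = 61.93 - 61.152 = 0.7780

0.7780


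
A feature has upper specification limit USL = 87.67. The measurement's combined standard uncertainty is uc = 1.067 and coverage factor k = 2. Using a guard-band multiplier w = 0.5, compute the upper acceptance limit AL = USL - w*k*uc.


U = k * uc = 2 * 1.067 = 2.134
guard band g = w * U = 0.5 * 2.134 = 1.067
AL = USL - g = 87.67 - 1.067
AL = 86.6030

86.6030


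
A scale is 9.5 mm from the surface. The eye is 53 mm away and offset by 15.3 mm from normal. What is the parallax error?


error = h * offset / d
= 9.5 * 15.3 / 53
= 2.7425

2.7425


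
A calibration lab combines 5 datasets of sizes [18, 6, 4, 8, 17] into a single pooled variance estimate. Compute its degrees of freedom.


nu = sum_i (n_i - 1)
nu = ((18 - 1) + (6 - 1) + (4 - 1) + (8 - 1) + (17 - 1))
nu = 17 + 5 + 3 + 7 + 16
nu = 48

48


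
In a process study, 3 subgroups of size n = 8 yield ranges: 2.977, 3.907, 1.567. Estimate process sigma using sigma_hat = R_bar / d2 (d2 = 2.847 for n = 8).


R_bar = (2.977 + 3.907 + 1.567) / 3
R_bar = 8.451 / 3 = 2.817
sigma_hat = R_bar / d2 = 2.817 / 2.847 = 0.9895

0.9895


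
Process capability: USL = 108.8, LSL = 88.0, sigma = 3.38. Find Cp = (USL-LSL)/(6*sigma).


Cp = (USL - LSL) / (6 * sigma)
= (108.8 - 88.0) / (6 * 3.38)
= 20.8000 / 20.2800
= 1.0256

1.0256


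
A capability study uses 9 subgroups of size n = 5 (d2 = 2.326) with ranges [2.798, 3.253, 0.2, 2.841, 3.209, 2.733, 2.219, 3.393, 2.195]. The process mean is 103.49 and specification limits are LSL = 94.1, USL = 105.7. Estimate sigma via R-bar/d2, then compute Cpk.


R_bar = (2.798 + 3.253 + 0.2 + 2.841 + 3.209 + 2.733 + 2.219 + 3.393 + 2.195) / 9 = 2.5378889
sigma = R_bar / d2 = 2.5378889 / 2.326 = 1.0910958
Cp = (USL - LSL)/(6*sigma) = (105.7 - 94.1)/(6*1.0910958) = 1.7719
Cpu = (105.7 - 103.49)/(3*1.0910958) = 0.6752
Cpl = (103.49 - 94.1)/(3*1.0910958) = 2.8687
Cpk = min(Cpu, Cpl) = 0.6752

0.6752


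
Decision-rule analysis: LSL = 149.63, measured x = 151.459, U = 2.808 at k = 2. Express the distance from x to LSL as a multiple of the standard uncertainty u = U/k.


u = U / k = 2.808 / 2 = 1.404
margin = |LSL - x| = |149.63 - 151.459| = 1.829
z = margin / u = 1.829 / 1.404
z = 1.3027

1.3027


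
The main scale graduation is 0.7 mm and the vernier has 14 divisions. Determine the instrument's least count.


LC = MSD / n_div
= 0.7 / 14
= 0.0500

0.0500


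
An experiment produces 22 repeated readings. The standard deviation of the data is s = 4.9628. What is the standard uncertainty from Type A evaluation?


u_A = s / sqrt(n)
u_A = 4.9628 / sqrt(22)
u_A = 4.9628 / 4.6904158
u_A = 1.0581

1.0581


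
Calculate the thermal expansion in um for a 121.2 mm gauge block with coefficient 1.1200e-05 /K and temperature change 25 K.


dL = L * alpha * dT
= 121.2 * 1.1200e-05 * 25
= 0.0339360 mm
dL_um = 0.0339360 * 1000 = 33.9360 um

33.9360


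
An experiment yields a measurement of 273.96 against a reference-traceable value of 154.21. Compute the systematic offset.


Systematic error = measured - true
= 273.96 - 154.21
= 119.7500

119.7500


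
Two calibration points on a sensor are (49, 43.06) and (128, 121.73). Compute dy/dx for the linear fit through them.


slope = (y2 - y1) / (x2 - x1)
= (121.73 - 43.06) / (128 - 49)
= 78.6700 / 79
= 0.9958

0.9958


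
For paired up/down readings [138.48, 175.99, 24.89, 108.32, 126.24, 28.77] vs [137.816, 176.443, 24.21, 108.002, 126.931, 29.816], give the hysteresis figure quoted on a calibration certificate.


|138.48 - 137.816| = 0.6640
|175.99 - 176.443| = 0.4530
|24.89 - 24.21| = 0.6800
|108.32 - 108.002| = 0.3180
|126.24 - 126.931| = 0.6910
|28.77 - 29.816| = 1.0460
hysteresis = max(diffs) = 1.0460

1.0460


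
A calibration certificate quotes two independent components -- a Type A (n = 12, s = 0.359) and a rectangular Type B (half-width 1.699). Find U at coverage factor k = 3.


u_A = s / sqrt(n) = 0.359 / sqrt(12) = 0.10363437
u_B = half_width / sqrt(3) = 1.699 / sqrt(3) = 0.98091811
uc = sqrt(u_A^2 + u_B^2) = sqrt(0.10363437^2 + 0.98091811^2) = 0.98637742
U = k * uc = 3 * 0.98637742
U = 2.9591

2.9591


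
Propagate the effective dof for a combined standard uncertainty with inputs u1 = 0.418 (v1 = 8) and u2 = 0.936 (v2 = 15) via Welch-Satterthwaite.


uc = sqrt(u1^2 + u2^2) = sqrt(0.418^2 + 0.936^2) = 1.0250951
v_eff = uc^4 / (u1^4/v1 + u2^4/v2)
= 1.0250951^4 / (0.418^4/8 + 0.936^4/15)
= 1.1042226 / 0.054985673
v_eff = 20.0820

20.0820


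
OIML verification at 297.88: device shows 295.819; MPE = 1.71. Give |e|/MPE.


e = indication - reference = 295.819 - 297.88 = -2.0610
|e| = 2.0610
ratio = |e| / MPE = 2.0610 / 1.71
ratio = 1.2053

1.2053


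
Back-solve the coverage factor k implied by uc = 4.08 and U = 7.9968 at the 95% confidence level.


k = U / uc
k = 7.9968 / 4.08
k = 1.96

1.96


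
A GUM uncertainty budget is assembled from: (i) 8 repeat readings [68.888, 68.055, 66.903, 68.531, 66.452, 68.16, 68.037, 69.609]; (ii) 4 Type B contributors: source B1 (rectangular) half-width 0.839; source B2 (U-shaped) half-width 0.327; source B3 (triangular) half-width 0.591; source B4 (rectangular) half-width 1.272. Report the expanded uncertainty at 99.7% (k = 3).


mean = (68.888 + 68.055 + 66.903 + 68.531 + 66.452 + 68.16 + 68.037 + 69.609) / 8 = 68.079375
s = sqrt(sum((x - mean)^2)/(n-1)) = 1.0169064
u_A = s / sqrt(n) = 1.0169064 / sqrt(8) = 0.35953071
u_B1 = 0.839 / sqrt(3) = 0.48439688
u_B2 = 0.327 / sqrt(2) = 0.23122392
u_B3 = 0.591 / sqrt(6) = 0.24127474
u_B4 = 1.272 / sqrt(3) = 0.73438954
uc = sqrt(0.35953071^2 + 0.48439688^2 + 0.23122392^2 + 0.24127474^2 + 0.73438954^2) = 1.0074268
U = k * uc = 3 * 1.0074268
U = 3.0223

3.0223


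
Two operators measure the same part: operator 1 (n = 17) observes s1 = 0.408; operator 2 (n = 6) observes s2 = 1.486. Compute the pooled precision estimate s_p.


s_p = sqrt(((n1-1)*s1^2 + (n2-1)*s2^2) / (n1+n2-2))
numerator = (17-1)*0.408^2 + (6-1)*1.486^2 = 2.663424 + 11.04098 = 13.704404
denominator = 17 + 6 - 2 = 21
s_p^2 = 13.704404 / 21 = 0.65259067
s_p = sqrt(0.65259067) = 0.8078

0.8078


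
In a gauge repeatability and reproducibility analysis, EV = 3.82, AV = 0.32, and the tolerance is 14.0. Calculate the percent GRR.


GRR = sqrt(EV^2 + AV^2) = sqrt(3.82^2 + 0.32^2) = 3.8333797
%GRR = GRR / tol * 100 = 3.8333797 / 14.0 * 100
%GRR = 27.3813

27.3813


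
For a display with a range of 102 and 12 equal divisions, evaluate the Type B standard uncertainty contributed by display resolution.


resolution = range / divisions
resolution = 102 / 12 = 8.5
u_res = resolution / (2*sqrt(3))
u_res = 8.5 / 3.4641016
u_res = 2.4537

2.4537


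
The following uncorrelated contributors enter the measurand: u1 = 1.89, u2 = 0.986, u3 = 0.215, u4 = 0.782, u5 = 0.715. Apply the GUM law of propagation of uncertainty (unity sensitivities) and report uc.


uc = sqrt(1.89^2 + 0.986^2 + 0.215^2 + 0.782^2 + 0.715^2)
uc = sqrt(5.71327)
uc = 2.3902

2.3902


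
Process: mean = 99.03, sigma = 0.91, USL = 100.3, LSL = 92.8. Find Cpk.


Cpu = (USL - mean) / (3*sigma) = (100.3 - 99.03) / (3*0.91) = 0.4652
Cpl = (mean - LSL) / (3*sigma) = (99.03 - 92.8) / (3*0.91) = 2.2821
Cpk = min(Cpu, Cpl) = 0.4652

0.4652


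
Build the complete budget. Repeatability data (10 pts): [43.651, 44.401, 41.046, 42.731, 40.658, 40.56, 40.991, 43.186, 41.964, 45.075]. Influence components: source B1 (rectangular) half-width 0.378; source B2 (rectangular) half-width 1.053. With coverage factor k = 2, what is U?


mean = (43.651 + 44.401 + 41.046 + 42.731 + 40.658 + 40.56 + 40.991 + 43.186 + 41.964 + 45.075) / 10 = 42.4263
s = sqrt(sum((x - mean)^2)/(n-1)) = 1.6286983
u_A = s / sqrt(n) = 1.6286983 / sqrt(10) = 0.51503962
u_B1 = 0.378 / sqrt(3) = 0.2182384
u_B2 = 1.053 / sqrt(3) = 0.60794983
uc = sqrt(0.51503962^2 + 0.2182384^2 + 0.60794983^2) = 0.82613365
U = k * uc = 2 * 0.82613365
U = 1.6523

1.6523


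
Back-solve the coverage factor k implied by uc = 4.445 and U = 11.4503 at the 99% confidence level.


k = U / uc
k = 11.4503 / 4.445
k = 2.576

2.576


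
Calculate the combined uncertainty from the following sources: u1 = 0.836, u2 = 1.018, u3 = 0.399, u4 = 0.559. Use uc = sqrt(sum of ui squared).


uc = sqrt(0.836^2 + 1.018^2 + 0.399^2 + 0.559^2)
uc = sqrt(2.206902)
uc = 1.4856

1.4856


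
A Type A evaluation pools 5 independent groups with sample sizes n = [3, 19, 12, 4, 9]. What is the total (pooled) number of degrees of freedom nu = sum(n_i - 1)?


nu = sum_i (n_i - 1)
nu = ((3 - 1) + (19 - 1) + (12 - 1) + (4 - 1) + (9 - 1))
nu = 2 + 18 + 11 + 3 + 8
nu = 42

42


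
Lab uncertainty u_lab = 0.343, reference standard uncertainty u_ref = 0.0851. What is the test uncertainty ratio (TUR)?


TUR = u_lab / u_ref
= 0.343 / 0.0851
= 4.0306

4.0306


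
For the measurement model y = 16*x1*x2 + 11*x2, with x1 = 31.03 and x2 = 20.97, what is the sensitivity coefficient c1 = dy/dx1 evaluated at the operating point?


y = 16*x1*x2 + 11*x2
dy/dx1 = 16*x2
Evaluate at x2 = 20.97: c1 = 16 * 20.97
c1 = 335.5200

335.5200


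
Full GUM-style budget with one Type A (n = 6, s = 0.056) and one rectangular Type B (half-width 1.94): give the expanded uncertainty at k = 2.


u_A = s / sqrt(n) = 0.056 / sqrt(6) = 0.022861904
u_B = half_width / sqrt(3) = 1.94 / sqrt(3) = 1.1200595
uc = sqrt(u_A^2 + u_B^2) = sqrt(0.022861904^2 + 1.1200595^2) = 1.1202928
U = k * uc = 2 * 1.1202928
U = 2.2406

2.2406


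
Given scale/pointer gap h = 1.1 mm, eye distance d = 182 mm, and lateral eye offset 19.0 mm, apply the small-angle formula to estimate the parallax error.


error = h * offset / d
= 1.1 * 19.0 / 182
= 0.1148

0.1148


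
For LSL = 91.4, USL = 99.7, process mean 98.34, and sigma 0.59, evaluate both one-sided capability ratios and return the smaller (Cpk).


Cpu = (USL - mean) / (3*sigma) = (99.7 - 98.34) / (3*0.59) = 0.7684
Cpl = (mean - LSL) / (3*sigma) = (98.34 - 91.4) / (3*0.59) = 3.9209
Cpk = min(Cpu, Cpl) = 0.7684

0.7684


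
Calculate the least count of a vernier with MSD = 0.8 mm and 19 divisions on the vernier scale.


LC = MSD / n_div
= 0.8 / 19
= 0.0421

0.0421


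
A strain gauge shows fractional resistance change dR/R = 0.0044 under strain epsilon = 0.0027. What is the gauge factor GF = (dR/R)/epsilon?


GF = (dR/R) / epsilon
= 0.0044 / 0.0027
= 1.6296

1.6296


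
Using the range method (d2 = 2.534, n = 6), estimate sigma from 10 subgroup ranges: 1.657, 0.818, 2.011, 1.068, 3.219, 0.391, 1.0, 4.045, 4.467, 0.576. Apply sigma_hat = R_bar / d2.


R_bar = (1.657 + 0.818 + 2.011 + 1.068 + 3.219 + 0.391 + 1.0 + 4.045 + 4.467 + 0.576) / 10
R_bar = 19.252 / 10 = 1.9252
sigma_hat = R_bar / d2 = 1.9252 / 2.534 = 0.7597

0.7597


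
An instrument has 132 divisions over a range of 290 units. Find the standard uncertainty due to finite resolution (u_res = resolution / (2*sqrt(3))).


resolution = range / divisions
resolution = 290 / 132 = 2.1969697
u_res = resolution / (2*sqrt(3))
u_res = 2.1969697 / 3.4641016
u_res = 0.6342

0.6342


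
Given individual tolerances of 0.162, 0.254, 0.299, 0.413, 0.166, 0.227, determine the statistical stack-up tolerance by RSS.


RSS = sqrt(0.162^2 + 0.254^2 + 0.299^2 + 0.413^2 + 0.166^2 + 0.227^2)
= sqrt(0.429815)
= 0.6556

0.6556


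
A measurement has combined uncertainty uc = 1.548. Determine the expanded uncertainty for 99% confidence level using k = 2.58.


U = k * uc
U = 2.58 * 1.548
U = 3.9938

3.9938


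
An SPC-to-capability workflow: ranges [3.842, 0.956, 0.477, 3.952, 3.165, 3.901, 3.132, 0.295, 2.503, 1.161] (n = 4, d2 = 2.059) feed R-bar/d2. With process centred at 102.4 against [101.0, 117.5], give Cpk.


R_bar = (3.842 + 0.956 + 0.477 + 3.952 + 3.165 + 3.901 + 3.132 + 0.295 + 2.503 + 1.161) / 10 = 2.3384
sigma = R_bar / d2 = 2.3384 / 2.059 = 1.1356969
Cp = (USL - LSL)/(6*sigma) = (117.5 - 101.0)/(6*1.1356969) = 2.4214
Cpu = (117.5 - 102.4)/(3*1.1356969) = 4.4319
Cpl = (102.4 - 101.0)/(3*1.1356969) = 0.4109
Cpk = min(Cpu, Cpl) = 0.4109

0.4109


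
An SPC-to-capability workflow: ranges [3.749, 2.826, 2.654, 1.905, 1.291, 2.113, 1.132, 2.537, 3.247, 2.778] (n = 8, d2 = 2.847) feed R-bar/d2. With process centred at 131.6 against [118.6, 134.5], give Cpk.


R_bar = (3.749 + 2.826 + 2.654 + 1.905 + 1.291 + 2.113 + 1.132 + 2.537 + 3.247 + 2.778) / 10 = 2.4232
sigma = R_bar / d2 = 2.4232 / 2.847 = 0.85114155
Cp = (USL - LSL)/(6*sigma) = (134.5 - 118.6)/(6*0.85114155) = 3.1135
Cpu = (134.5 - 131.6)/(3*0.85114155) = 1.1357
Cpl = (131.6 - 118.6)/(3*0.85114155) = 5.0912
Cpk = min(Cpu, Cpl) = 1.1357

1.1357


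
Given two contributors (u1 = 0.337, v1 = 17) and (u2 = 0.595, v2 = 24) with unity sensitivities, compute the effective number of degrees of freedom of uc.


uc = sqrt(u1^2 + u2^2) = sqrt(0.337^2 + 0.595^2) = 0.68380845
v_eff = uc^4 / (u1^4/v1 + u2^4/v2)
= 0.68380845^4 / (0.337^4/17 + 0.595^4/24)
= 0.21864415 / 0.0059809386
v_eff = 36.5568

36.5568


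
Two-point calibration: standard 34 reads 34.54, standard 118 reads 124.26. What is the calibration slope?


slope = (y2 - y1) / (x2 - x1)
= (124.26 - 34.54) / (118 - 34)
= 89.7200 / 84
= 1.0681

1.0681


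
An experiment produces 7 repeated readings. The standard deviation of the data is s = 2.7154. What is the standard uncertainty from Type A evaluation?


u_A = s / sqrt(n)
u_A = 2.7154 / sqrt(7)
u_A = 2.7154 / 2.6457513
u_A = 1.0263

1.0263


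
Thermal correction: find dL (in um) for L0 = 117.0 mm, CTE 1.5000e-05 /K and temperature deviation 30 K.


dL = L * alpha * dT
= 117.0 * 1.5000e-05 * 30
= 0.0526500 mm
dL_um = 0.0526500 * 1000 = 52.6500 um

52.6500


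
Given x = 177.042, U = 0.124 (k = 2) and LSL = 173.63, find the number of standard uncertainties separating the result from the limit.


u = U / k = 0.124 / 2 = 0.062
margin = |LSL - x| = |173.63 - 177.042| = 3.412
z = margin / u = 3.412 / 0.062
z = 55.0323

55.0323


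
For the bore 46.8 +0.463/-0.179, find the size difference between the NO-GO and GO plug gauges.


GO = nominal - lower_tol (smallest hole = maximum material condition)
GO = 46.8 - 0.179 = 46.621
NO-GO = nominal + upper_tol (largest hole = least material condition)
NO-GO = 46.8 + 0.463 = 47.263
spread = NO-GO - GO = 47.263 - 46.621 = 0.6420

0.6420


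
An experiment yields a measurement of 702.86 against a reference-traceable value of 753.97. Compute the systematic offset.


Systematic error = measured - true
= 702.86 - 753.97
= -51.1100

-51.1100


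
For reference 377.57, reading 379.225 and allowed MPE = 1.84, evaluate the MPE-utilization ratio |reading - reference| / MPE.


e = indication - reference = 379.225 - 377.57 = 1.6550
|e| = 1.6550
ratio = |e| / MPE = 1.6550 / 1.84
ratio = 0.8995

0.8995


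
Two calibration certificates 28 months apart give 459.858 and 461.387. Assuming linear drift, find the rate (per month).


rate = (v2 - v1) / months
= (461.387 - 459.858) / 28
= 1.5290 / 28
= 0.0546

0.0546


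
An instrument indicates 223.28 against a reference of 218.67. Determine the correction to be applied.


Correction = standard - reading
= 218.67 - 223.28
= -4.6100

-4.6100


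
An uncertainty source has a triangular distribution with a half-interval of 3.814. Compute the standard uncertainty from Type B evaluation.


u_B = half_width / sqrt(6)
u_B = 3.814 / 2.4494897
u_B = 1.5571

1.5571


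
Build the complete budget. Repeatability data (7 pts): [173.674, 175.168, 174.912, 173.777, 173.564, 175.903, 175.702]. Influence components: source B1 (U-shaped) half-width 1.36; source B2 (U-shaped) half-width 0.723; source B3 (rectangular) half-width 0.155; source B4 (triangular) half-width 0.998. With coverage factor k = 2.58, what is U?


mean = (173.674 + 175.168 + 174.912 + 173.777 + 173.564 + 175.903 + 175.702) / 7 = 174.6714286
s = sqrt(sum((x - mean)^2)/(n-1)) = 0.99201543
u_A = s / sqrt(n) = 0.99201543 / sqrt(7) = 0.37494659
u_B1 = 1.36 / sqrt(2) = 0.96166522
u_B2 = 0.723 / sqrt(2) = 0.5112382
u_B3 = 0.155 / sqrt(3) = 0.089489292
u_B4 = 0.998 / sqrt(6) = 0.40743179
uc = sqrt(0.37494659^2 + 0.96166522^2 + 0.5112382^2 + 0.089489292^2 + 0.40743179^2) = 1.2250545
U = k * uc = 2.58 * 1.2250545
U = 3.1606

3.1606


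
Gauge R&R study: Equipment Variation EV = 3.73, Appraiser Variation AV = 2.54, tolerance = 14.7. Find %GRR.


GRR = sqrt(EV^2 + AV^2) = sqrt(3.73^2 + 2.54^2) = 4.5127043
%GRR = GRR / tol * 100 = 4.5127043 / 14.7 * 100
%GRR = 30.6987

30.6987


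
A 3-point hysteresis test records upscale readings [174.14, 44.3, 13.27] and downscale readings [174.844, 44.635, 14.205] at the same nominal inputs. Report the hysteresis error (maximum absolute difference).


|174.14 - 174.844| = 0.7040
|44.3 - 44.635| = 0.3350
|13.27 - 14.205| = 0.9350
hysteresis = max(diffs) = 0.9350

0.9350


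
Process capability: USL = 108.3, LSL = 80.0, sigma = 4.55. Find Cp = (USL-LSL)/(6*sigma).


Cp = (USL - LSL) / (6 * sigma)
= (108.3 - 80.0) / (6 * 4.55)
= 28.3000 / 27.3000
= 1.0366

1.0366


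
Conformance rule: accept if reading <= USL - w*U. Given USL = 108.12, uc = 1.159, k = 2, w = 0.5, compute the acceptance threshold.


U = k * uc = 2 * 1.159 = 2.318
guard band g = w * U = 0.5 * 2.318 = 1.159
AL = USL - g = 108.12 - 1.159
AL = 106.9610

106.9610


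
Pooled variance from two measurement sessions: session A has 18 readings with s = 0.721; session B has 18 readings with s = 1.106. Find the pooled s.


s_p = sqrt(((n1-1)*s1^2 + (n2-1)*s2^2) / (n1+n2-2))
numerator = (18-1)*0.721^2 + (18-1)*1.106^2 = 8.837297 + 20.795012 = 29.632309
denominator = 18 + 18 - 2 = 34
s_p^2 = 29.632309 / 34 = 0.8715385
s_p = sqrt(0.8715385) = 0.9336

0.9336


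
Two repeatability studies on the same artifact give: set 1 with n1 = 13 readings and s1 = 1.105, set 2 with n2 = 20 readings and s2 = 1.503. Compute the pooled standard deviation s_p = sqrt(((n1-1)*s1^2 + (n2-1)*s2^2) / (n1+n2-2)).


s_p = sqrt(((n1-1)*s1^2 + (n2-1)*s2^2) / (n1+n2-2))
numerator = (13-1)*1.105^2 + (20-1)*1.503^2 = 14.6523 + 42.921171 = 57.573471
denominator = 13 + 20 - 2 = 31
s_p^2 = 57.573471 / 31 = 1.8572087
s_p = sqrt(1.8572087) = 1.3628

1.3628


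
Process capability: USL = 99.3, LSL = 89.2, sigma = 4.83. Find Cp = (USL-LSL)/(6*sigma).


Cp = (USL - LSL) / (6 * sigma)
= (99.3 - 89.2) / (6 * 4.83)
= 10.1000 / 28.9800
= 0.3485

0.3485


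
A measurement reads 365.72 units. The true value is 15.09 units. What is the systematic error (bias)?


Systematic error = measured - true
= 365.72 - 15.09
= 350.6300

350.6300


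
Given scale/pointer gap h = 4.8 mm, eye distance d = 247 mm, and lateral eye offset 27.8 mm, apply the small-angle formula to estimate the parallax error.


error = h * offset / d
= 4.8 * 27.8 / 247
= 0.5402

0.5402


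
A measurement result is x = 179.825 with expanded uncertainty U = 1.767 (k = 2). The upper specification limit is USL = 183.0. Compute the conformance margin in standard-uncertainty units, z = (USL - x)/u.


u = U / k = 1.767 / 2 = 0.8835
margin = |USL - x| = |183.0 - 179.825| = 3.175
z = margin / u = 3.175 / 0.8835
z = 3.5937

3.5937


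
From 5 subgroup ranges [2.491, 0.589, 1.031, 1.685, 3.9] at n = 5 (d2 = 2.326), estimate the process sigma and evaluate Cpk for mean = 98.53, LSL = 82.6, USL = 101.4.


R_bar = (2.491 + 0.589 + 1.031 + 1.685 + 3.9) / 5 = 1.9392
sigma = R_bar / d2 = 1.9392 / 2.326 = 0.83370593
Cp = (USL - LSL)/(6*sigma) = (101.4 - 82.6)/(6*0.83370593) = 3.7583
Cpu = (101.4 - 98.53)/(3*0.83370593) = 1.1475
Cpl = (98.53 - 82.6)/(3*0.83370593) = 6.3692
Cpk = min(Cpu, Cpl) = 1.1475

1.1475


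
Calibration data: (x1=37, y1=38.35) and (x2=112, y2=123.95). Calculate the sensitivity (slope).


slope = (y2 - y1) / (x2 - x1)
= (123.95 - 38.35) / (112 - 37)
= 85.6000 / 75
= 1.1413

1.1413


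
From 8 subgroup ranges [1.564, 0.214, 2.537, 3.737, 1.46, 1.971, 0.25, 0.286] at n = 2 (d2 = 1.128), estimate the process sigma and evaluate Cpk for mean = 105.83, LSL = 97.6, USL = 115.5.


R_bar = (1.564 + 0.214 + 2.537 + 3.737 + 1.46 + 1.971 + 0.25 + 0.286) / 8 = 1.502375
sigma = R_bar / d2 = 1.502375 / 1.128 = 1.3318927
Cp = (USL - LSL)/(6*sigma) = (115.5 - 97.6)/(6*1.3318927) = 2.2399
Cpu = (115.5 - 105.83)/(3*1.3318927) = 2.4201
Cpl = (105.83 - 97.6)/(3*1.3318927) = 2.0597
Cpk = min(Cpu, Cpl) = 2.0597

2.0597


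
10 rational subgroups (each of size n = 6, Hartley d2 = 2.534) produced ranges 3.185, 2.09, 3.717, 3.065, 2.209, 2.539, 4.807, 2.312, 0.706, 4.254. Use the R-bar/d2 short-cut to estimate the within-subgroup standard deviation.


R_bar = (3.185 + 2.09 + 3.717 + 3.065 + 2.209 + 2.539 + 4.807 + 2.312 + 0.706 + 4.254) / 10
R_bar = 28.884 / 10 = 2.8884
sigma_hat = R_bar / d2 = 2.8884 / 2.534 = 1.1399

1.1399


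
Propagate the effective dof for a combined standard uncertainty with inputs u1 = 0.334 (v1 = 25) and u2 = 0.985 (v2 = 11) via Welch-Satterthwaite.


uc = sqrt(u1^2 + u2^2) = sqrt(0.334^2 + 0.985^2) = 1.040087
v_eff = uc^4 / (u1^4/v1 + u2^4/v2)
= 1.040087^4 / (0.334^4/25 + 0.985^4/11)
= 1.1702501 / 0.08607384
v_eff = 13.5959

13.5959


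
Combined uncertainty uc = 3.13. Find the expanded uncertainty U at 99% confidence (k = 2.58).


U = k * uc
U = 2.58 * 3.13
U = 8.0754

8.0754


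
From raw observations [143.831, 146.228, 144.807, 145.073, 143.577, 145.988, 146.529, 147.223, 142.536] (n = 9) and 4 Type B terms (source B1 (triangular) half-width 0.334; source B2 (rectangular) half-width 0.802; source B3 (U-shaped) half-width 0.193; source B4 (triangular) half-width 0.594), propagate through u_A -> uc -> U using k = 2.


mean = (143.831 + 146.228 + 144.807 + 145.073 + 143.577 + 145.988 + 146.529 + 147.223 + 142.536) / 9 = 145.088
s = sqrt(sum((x - mean)^2)/(n-1)) = 1.5491678
u_A = s / sqrt(n) = 1.5491678 / sqrt(9) = 0.51638927
u_B1 = 0.334 / sqrt(6) = 0.13635493
u_B2 = 0.802 / sqrt(3) = 0.46303492
u_B3 = 0.193 / sqrt(2) = 0.13647161
u_B4 = 0.594 / sqrt(6) = 0.24249948
uc = sqrt(0.51638927^2 + 0.13635493^2 + 0.46303492^2 + 0.13647161^2 + 0.24249948^2) = 0.75965938
U = k * uc = 2 * 0.75965938
U = 1.5193

1.5193


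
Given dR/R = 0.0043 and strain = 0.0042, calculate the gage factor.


GF = (dR/R) / epsilon
= 0.0043 / 0.0042
= 1.0238

1.0238


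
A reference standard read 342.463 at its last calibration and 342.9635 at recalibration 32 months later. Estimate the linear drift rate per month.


rate = (v2 - v1) / months
= (342.9635 - 342.463) / 32
= 0.5005 / 32
= 0.0156

0.0156


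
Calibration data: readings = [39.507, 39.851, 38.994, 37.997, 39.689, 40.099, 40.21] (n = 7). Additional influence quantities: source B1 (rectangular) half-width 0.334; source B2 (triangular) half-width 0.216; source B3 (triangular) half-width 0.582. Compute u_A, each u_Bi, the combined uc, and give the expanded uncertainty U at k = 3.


mean = (39.507 + 39.851 + 38.994 + 37.997 + 39.689 + 40.099 + 40.21) / 7 = 39.47814286
s = sqrt(sum((x - mean)^2)/(n-1)) = 0.76741697
u_A = s / sqrt(n) = 0.76741697 / sqrt(7) = 0.29005635
u_B1 = 0.334 / sqrt(3) = 0.19283499
u_B2 = 0.216 / sqrt(6) = 0.088181631
u_B3 = 0.582 / sqrt(6) = 0.23760051
uc = sqrt(0.29005635^2 + 0.19283499^2 + 0.088181631^2 + 0.23760051^2) = 0.43075285
U = k * uc = 3 * 0.43075285
U = 1.2923

1.2923


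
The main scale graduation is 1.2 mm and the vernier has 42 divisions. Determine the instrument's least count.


LC = MSD / n_div
= 1.2 / 42
= 0.0286

0.0286


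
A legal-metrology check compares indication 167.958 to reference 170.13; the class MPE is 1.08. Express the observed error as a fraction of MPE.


e = indication - reference = 167.958 - 170.13 = -2.1720
|e| = 2.1720
ratio = |e| / MPE = 2.1720 / 1.08
ratio = 2.0111

2.0111


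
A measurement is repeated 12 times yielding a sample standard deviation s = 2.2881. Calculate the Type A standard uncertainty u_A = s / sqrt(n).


u_A = s / sqrt(n)
u_A = 2.2881 / sqrt(12)
u_A = 2.2881 / 3.4641016
u_A = 0.6605

0.6605


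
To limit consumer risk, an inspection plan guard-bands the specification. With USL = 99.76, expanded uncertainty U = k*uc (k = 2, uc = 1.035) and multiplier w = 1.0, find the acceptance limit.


U = k * uc = 2 * 1.035 = 2.07
guard band g = w * U = 1.0 * 2.07 = 2.07
AL = USL - g = 99.76 - 2.07
AL = 97.6900

97.6900


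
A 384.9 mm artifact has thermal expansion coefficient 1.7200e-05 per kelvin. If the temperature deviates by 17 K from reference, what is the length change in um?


dL = L * alpha * dT
= 384.9 * 1.7200e-05 * 17
= 0.1125448 mm
dL_um = 0.1125448 * 1000 = 112.5448 um

112.5448


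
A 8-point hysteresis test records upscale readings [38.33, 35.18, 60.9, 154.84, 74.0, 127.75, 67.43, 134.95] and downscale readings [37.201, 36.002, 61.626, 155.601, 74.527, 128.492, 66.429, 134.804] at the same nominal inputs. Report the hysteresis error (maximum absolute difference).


|38.33 - 37.201| = 1.1290
|35.18 - 36.002| = 0.8220
|60.9 - 61.626| = 0.7260
|154.84 - 155.601| = 0.7610
|74.0 - 74.527| = 0.5270
|127.75 - 128.492| = 0.7420
|67.43 - 66.429| = 1.0010
|134.95 - 134.804| = 0.1460
hysteresis = max(diffs) = 1.1290

1.1290


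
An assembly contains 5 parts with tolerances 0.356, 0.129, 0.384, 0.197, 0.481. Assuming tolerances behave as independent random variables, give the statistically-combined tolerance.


RSS = sqrt(0.356^2 + 0.129^2 + 0.384^2 + 0.197^2 + 0.481^2)
= sqrt(0.561003)
= 0.7490

0.7490


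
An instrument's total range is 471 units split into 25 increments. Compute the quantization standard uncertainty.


resolution = range / divisions
resolution = 471 / 25 = 18.84
u_res = resolution / (2*sqrt(3))
u_res = 18.84 / 3.4641016
u_res = 5.4386

5.4386


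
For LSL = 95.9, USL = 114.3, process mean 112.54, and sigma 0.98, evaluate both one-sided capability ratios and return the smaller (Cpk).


Cpu = (USL - mean) / (3*sigma) = (114.3 - 112.54) / (3*0.98) = 0.5986
Cpl = (mean - LSL) / (3*sigma) = (112.54 - 95.9) / (3*0.98) = 5.6599
Cpk = min(Cpu, Cpl) = 0.5986

0.5986


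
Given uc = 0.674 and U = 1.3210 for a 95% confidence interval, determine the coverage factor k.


k = U / uc
k = 1.3210 / 0.674
k = 1.96

1.96


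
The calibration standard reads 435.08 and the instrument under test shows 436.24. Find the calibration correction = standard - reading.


Correction = standard - reading
= 435.08 - 436.24
= -1.1600

-1.1600


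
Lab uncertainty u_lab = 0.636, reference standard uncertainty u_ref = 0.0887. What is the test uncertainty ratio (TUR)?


TUR = u_lab / u_ref
= 0.636 / 0.0887
= 7.1702

7.1702


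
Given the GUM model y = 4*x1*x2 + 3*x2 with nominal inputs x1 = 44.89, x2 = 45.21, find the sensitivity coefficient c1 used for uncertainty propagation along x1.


y = 4*x1*x2 + 3*x2
dy/dx1 = 4*x2
Evaluate at x2 = 45.21: c1 = 4 * 45.21
c1 = 180.8400

180.8400


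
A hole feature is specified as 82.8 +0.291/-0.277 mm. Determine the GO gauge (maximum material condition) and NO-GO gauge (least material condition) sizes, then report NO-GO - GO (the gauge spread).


GO = nominal - lower_tol (smallest hole = maximum material condition)
GO = 82.8 - 0.277 = 82.523
NO-GO = nominal + upper_tol (largest hole = least material condition)
NO-GO = 82.8 + 0.291 = 83.091
spread = NO-GO - GO = 83.091 - 82.523 = 0.5680

0.5680


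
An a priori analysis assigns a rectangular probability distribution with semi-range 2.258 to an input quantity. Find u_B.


u_B = half_width / sqrt(3)
u_B = 2.258 / 1.7320508
u_B = 1.3037

1.3037


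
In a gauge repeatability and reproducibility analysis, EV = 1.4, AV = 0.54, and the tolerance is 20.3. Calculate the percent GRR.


GRR = sqrt(EV^2 + AV^2) = sqrt(1.4^2 + 0.54^2) = 1.5005332
%GRR = GRR / tol * 100 = 1.5005332 / 20.3 * 100
%GRR = 7.3918

7.3918


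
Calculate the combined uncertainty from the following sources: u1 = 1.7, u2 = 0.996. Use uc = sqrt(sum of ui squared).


uc = sqrt(1.7^2 + 0.996^2)
uc = sqrt(3.882016)
uc = 1.9703

1.9703


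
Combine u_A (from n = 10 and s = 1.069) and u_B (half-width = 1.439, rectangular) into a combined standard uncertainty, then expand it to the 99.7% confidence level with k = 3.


u_A = s / sqrt(n) = 1.069 / sqrt(10) = 0.33804748
u_B = half_width / sqrt(3) = 1.439 / sqrt(3) = 0.83080704
uc = sqrt(u_A^2 + u_B^2) = sqrt(0.33804748^2 + 0.83080704^2) = 0.8969484
U = k * uc = 3 * 0.8969484
U = 2.6908

2.6908


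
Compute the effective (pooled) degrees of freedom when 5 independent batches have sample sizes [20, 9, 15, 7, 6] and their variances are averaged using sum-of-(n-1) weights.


nu = sum_i (n_i - 1)
nu = ((20 - 1) + (9 - 1) + (15 - 1) + (7 - 1) + (6 - 1))
nu = 19 + 8 + 14 + 6 + 5
nu = 52

52


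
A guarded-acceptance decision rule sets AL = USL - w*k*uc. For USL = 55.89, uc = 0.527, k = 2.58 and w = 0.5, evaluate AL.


U = k * uc = 2.58 * 0.527 = 1.35966
guard band g = w * U = 0.5 * 1.35966 = 0.67983
AL = USL - g = 55.89 - 0.67983
AL = 55.2102

55.2102


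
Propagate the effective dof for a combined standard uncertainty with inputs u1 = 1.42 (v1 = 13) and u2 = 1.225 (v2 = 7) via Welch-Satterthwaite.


uc = sqrt(u1^2 + u2^2) = sqrt(1.42^2 + 1.225^2) = 1.8753733
v_eff = uc^4 / (u1^4/v1 + u2^4/v2)
= 1.8753733^4 / (1.42^4/13 + 1.225^4/7)
= 12.369465 / 0.63445564
v_eff = 19.4962

19.4962


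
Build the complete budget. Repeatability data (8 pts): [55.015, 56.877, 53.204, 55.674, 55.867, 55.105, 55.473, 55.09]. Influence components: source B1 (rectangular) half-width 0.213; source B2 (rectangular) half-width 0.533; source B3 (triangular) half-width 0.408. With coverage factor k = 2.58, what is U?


mean = (55.015 + 56.877 + 53.204 + 55.674 + 55.867 + 55.105 + 55.473 + 55.09) / 8 = 55.288125
s = sqrt(sum((x - mean)^2)/(n-1)) = 1.0374186
u_A = s / sqrt(n) = 1.0374186 / sqrt(8) = 0.36678286
u_B1 = 0.213 / sqrt(3) = 0.12297561
u_B2 = 0.533 / sqrt(3) = 0.30772769
u_B3 = 0.408 / sqrt(6) = 0.1665653
uc = sqrt(0.36678286^2 + 0.12297561^2 + 0.30772769^2 + 0.1665653^2) = 0.52162534
U = k * uc = 2.58 * 0.52162534
U = 1.3458

1.3458


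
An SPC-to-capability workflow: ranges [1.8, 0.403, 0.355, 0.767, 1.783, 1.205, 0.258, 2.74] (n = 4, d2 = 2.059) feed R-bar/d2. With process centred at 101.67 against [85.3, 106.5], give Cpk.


R_bar = (1.8 + 0.403 + 0.355 + 0.767 + 1.783 + 1.205 + 0.258 + 2.74) / 8 = 1.163875
sigma = R_bar / d2 = 1.163875 / 2.059 = 0.56526226
Cp = (USL - LSL)/(6*sigma) = (106.5 - 85.3)/(6*0.56526226) = 6.2508
Cpu = (106.5 - 101.67)/(3*0.56526226) = 2.8482
Cpl = (101.67 - 85.3)/(3*0.56526226) = 9.6533
Cpk = min(Cpu, Cpl) = 2.8482

2.8482


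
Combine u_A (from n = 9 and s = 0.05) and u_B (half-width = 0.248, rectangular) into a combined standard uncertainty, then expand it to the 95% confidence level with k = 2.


u_A = s / sqrt(n) = 0.05 / sqrt(9) = 0.016666667
u_B = half_width / sqrt(3) = 0.248 / sqrt(3) = 0.14318287
uc = sqrt(u_A^2 + u_B^2) = sqrt(0.016666667^2 + 0.14318287^2) = 0.14414962
U = k * uc = 2 * 0.14414962
U = 0.2883

0.2883


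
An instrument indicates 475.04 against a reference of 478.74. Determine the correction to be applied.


Correction = standard - reading
= 478.74 - 475.04
= 3.7000

3.7000


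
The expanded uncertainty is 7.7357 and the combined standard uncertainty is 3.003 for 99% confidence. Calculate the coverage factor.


k = U / uc
k = 7.7357 / 3.003
k = 2.576

2.576


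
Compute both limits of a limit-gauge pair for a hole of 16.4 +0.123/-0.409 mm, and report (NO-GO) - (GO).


GO = nominal - lower_tol (smallest hole = maximum material condition)
GO = 16.4 - 0.409 = 15.991
NO-GO = nominal + upper_tol (largest hole = least material condition)
NO-GO = 16.4 + 0.123 = 16.523
spread = NO-GO - GO = 16.523 - 15.991 = 0.5320

0.5320


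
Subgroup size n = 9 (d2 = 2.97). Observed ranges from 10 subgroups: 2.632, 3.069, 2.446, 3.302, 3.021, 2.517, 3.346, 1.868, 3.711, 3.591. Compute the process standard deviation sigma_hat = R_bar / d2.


R_bar = (2.632 + 3.069 + 2.446 + 3.302 + 3.021 + 2.517 + 3.346 + 1.868 + 3.711 + 3.591) / 10
R_bar = 29.503 / 10 = 2.9503
sigma_hat = R_bar / d2 = 2.9503 / 2.97 = 0.9934

0.9934


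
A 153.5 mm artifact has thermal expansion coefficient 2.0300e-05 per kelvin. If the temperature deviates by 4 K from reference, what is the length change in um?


dL = L * alpha * dT
= 153.5 * 2.0300e-05 * 4
= 0.0124642 mm
dL_um = 0.0124642 * 1000 = 12.4642 um

12.4642


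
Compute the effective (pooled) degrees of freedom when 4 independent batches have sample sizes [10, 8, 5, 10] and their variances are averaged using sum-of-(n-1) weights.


nu = sum_i (n_i - 1)
nu = ((10 - 1) + (8 - 1) + (5 - 1) + (10 - 1))
nu = 9 + 7 + 4 + 9
nu = 29

29


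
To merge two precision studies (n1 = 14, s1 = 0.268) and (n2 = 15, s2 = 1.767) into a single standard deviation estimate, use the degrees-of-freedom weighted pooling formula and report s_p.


s_p = sqrt(((n1-1)*s1^2 + (n2-1)*s2^2) / (n1+n2-2))
numerator = (14-1)*0.268^2 + (15-1)*1.767^2 = 0.933712 + 43.712046 = 44.645758
denominator = 14 + 15 - 2 = 27
s_p^2 = 44.645758 / 27 = 1.6535466
s_p = sqrt(1.6535466) = 1.2859

1.2859


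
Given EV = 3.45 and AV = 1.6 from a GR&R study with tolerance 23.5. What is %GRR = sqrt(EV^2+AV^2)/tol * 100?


GRR = sqrt(EV^2 + AV^2) = sqrt(3.45^2 + 1.6^2) = 3.8029594
%GRR = GRR / tol * 100 = 3.8029594 / 23.5 * 100
%GRR = 16.1828

16.1828


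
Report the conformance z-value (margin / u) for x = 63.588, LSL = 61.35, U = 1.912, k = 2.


u = U / k = 1.912 / 2 = 0.956
margin = |LSL - x| = |61.35 - 63.588| = 2.238
z = margin / u = 2.238 / 0.956
z = 2.3410

2.3410


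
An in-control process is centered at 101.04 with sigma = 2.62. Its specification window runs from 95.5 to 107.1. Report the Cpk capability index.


Cpu = (USL - mean) / (3*sigma) = (107.1 - 101.04) / (3*2.62) = 0.7710
Cpl = (mean - LSL) / (3*sigma) = (101.04 - 95.5) / (3*2.62) = 0.7048
Cpk = min(Cpu, Cpl) = 0.7048

0.7048


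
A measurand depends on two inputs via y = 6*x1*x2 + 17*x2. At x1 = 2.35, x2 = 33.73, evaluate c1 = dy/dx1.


y = 6*x1*x2 + 17*x2
dy/dx1 = 6*x2
Evaluate at x2 = 33.73: c1 = 6 * 33.73
c1 = 202.3800

202.3800


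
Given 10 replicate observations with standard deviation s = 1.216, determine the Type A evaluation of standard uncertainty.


u_A = s / sqrt(n)
u_A = 1.216 / sqrt(10)
u_A = 1.216 / 3.1622777
u_A = 0.3845

0.3845


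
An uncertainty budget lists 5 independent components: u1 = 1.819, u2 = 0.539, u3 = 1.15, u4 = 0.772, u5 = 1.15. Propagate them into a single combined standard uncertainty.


uc = sqrt(1.819^2 + 0.539^2 + 1.15^2 + 0.772^2 + 1.15^2)
uc = sqrt(6.840266)
uc = 2.6154

2.6154


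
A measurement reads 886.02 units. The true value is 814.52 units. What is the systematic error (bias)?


Systematic error = measured - true
= 886.02 - 814.52
= 71.5000

71.5000


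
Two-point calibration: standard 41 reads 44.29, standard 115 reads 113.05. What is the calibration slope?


slope = (y2 - y1) / (x2 - x1)
= (113.05 - 44.29) / (115 - 41)
= 68.7600 / 74
= 0.9292

0.9292


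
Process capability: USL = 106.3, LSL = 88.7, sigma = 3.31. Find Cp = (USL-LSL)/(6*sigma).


Cp = (USL - LSL) / (6 * sigma)
= (106.3 - 88.7) / (6 * 3.31)
= 17.6000 / 19.8600
= 0.8862

0.8862


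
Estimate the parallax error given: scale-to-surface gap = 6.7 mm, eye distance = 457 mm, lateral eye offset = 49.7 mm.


error = h * offset / d
= 6.7 * 49.7 / 457
= 0.7286

0.7286


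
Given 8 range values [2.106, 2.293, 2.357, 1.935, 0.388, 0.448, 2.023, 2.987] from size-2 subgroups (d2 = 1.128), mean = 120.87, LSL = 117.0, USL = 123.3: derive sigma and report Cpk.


R_bar = (2.106 + 2.293 + 2.357 + 1.935 + 0.388 + 0.448 + 2.023 + 2.987) / 8 = 1.817125
sigma = R_bar / d2 = 1.817125 / 1.128 = 1.6109264
Cp = (USL - LSL)/(6*sigma) = (123.3 - 117.0)/(6*1.6109264) = 0.6518
Cpu = (123.3 - 120.87)/(3*1.6109264) = 0.5028
Cpl = (120.87 - 117.0)/(3*1.6109264) = 0.8008
Cpk = min(Cpu, Cpl) = 0.5028

0.5028


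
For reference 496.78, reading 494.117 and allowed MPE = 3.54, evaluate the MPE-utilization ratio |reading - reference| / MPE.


e = indication - reference = 494.117 - 496.78 = -2.6630
|e| = 2.6630
ratio = |e| / MPE = 2.6630 / 3.54
ratio = 0.7523

0.7523


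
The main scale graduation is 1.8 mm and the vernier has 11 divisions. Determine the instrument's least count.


LC = MSD / n_div
= 1.8 / 11
= 0.1636

0.1636


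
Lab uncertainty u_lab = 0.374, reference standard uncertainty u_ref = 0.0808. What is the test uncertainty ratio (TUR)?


TUR = u_lab / u_ref
= 0.374 / 0.0808
= 4.6287

4.6287


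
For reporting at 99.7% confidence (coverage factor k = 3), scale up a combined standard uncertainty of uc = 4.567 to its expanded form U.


U = k * uc
U = 3 * 4.567
U = 13.7010

13.7010


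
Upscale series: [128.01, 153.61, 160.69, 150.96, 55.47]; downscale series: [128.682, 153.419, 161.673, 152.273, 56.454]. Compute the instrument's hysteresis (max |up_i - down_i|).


|128.01 - 128.682| = 0.6720
|153.61 - 153.419| = 0.1910
|160.69 - 161.673| = 0.9830
|150.96 - 152.273| = 1.3130
|55.47 - 56.454| = 0.9840
hysteresis = max(diffs) = 1.3130

1.3130
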